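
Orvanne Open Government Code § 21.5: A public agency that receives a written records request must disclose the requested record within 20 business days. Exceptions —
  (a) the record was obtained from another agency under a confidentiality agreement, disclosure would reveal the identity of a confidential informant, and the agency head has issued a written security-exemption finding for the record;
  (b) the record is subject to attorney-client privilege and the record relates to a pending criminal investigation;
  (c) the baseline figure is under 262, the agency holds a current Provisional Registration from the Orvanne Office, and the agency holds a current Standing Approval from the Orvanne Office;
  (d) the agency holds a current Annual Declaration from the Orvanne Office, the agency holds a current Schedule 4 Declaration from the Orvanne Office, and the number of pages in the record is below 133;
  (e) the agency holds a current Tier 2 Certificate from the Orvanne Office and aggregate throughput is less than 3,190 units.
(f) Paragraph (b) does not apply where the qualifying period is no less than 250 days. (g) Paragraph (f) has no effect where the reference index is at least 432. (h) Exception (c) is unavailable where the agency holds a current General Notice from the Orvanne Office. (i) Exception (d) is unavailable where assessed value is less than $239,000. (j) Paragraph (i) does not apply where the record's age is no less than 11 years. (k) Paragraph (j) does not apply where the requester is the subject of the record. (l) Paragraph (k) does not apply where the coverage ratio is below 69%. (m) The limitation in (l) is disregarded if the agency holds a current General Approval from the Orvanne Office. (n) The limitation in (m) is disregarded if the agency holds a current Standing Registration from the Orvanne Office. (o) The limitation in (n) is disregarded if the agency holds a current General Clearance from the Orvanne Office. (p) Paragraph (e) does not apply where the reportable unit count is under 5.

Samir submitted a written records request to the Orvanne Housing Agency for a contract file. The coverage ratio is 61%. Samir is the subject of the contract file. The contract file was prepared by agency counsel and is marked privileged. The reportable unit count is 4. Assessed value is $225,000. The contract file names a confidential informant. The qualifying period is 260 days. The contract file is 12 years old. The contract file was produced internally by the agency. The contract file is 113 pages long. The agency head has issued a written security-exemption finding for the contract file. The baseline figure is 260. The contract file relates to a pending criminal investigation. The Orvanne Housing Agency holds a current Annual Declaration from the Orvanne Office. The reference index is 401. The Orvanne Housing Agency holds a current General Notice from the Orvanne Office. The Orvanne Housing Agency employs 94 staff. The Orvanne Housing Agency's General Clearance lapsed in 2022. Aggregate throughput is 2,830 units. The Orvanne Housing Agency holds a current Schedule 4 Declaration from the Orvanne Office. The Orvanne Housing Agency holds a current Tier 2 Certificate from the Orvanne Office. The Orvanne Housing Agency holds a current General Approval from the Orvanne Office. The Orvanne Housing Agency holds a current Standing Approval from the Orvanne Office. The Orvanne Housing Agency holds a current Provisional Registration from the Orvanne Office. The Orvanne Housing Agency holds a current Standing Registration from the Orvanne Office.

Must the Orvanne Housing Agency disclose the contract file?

No — exception (d) applies; the Orvanne Housing Agency is not required to disclose the contract file.

Exception (a) requires that the record was obtained from another agency under a confidentiality agreement; but the contract file was produced internally, so (a) is unavailable.
Exception (b) is satisfied on its face — the contract file is privileged; the contract file relates to a pending investigation. But applying paragraphs (f)–(g): (f) applies — the qualifying period is 260 days, meeting the 250 days threshold. (g) is not engaged (the reference index is 401, short of 432), so (f) stands. So (b) is unavailable.
Exception (c) is satisfied on its face — the baseline figure is 260, under the 262 limit; a current Provisional Registration is held; a current Standing Approval is held. But: (h) operates against (c): a current General Notice is held. So (c) is unavailable.
Exception (d) is satisfied on its face — a current Annual Declaration is held; a current Schedule 4 Declaration is held; the number of pages in the record is 113, below the 133 limit. Applying paragraphs (i)–(o): (i) applies (assessed value is $225,000, less than the $239,000 limit), but is itself disapplied by (j): (j) is engaged — the record's age is 12 years, meeting the 11 years threshold. (k) would limit (j) — Samir is the subject of the contract file — but (l) sets (k) aside: (l) operates against (k): the coverage ratio is 61%, below the 69% limit. (m) is engaged (a current General Approval is held), but is itself disapplied by (n): (n) operates against (m): a current Standing Registration is held. (o) is not engaged (the General Clearance is not current), so (n) stands. (d) remains available.
Exception (e) is satisfied on its face — a current Tier 2 Certificate is held; aggregate throughput is 2,830 units, less than the 3,190 units limit. Turning to paragraph (p): (p) operates against (e): the reportable unit count is 4, under the 5 limit. So (e) is unavailable.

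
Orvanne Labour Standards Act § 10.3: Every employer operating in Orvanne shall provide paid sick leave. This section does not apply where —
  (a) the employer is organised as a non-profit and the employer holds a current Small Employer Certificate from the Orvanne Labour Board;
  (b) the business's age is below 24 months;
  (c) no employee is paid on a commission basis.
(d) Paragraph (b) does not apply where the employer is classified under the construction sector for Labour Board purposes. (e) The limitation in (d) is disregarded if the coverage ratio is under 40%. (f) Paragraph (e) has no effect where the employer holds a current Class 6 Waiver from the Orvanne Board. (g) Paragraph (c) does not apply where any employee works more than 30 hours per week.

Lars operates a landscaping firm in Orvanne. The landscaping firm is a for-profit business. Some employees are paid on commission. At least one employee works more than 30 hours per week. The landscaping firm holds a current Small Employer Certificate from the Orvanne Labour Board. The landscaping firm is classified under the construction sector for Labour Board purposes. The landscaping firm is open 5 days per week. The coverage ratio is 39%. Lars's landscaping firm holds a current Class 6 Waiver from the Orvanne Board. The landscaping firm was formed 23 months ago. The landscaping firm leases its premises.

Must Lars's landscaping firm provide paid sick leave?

Exception (a) requires that the employer is organised as a non-profit; but the employer is for-profit, so (a) is unavailable.
Exception (b)'s conditions are all satisfied: the business's age is 23 months, below the 24 months limit. However, paragraphs (d)–(f) must be considered: (d) operates against (b): the landscaping firm is classified under the construction sector. (e) would limit (d) — the coverage ratio is 39%, under the 40% limit — but (f) sets (e) aside: (f) operates against (e): a current Class 6 Waiver is held. (b) is therefore removed.
Exception (c) does not apply: some employees are paid on commission.
No exception displaces § 10.3.

Yes — Lars's landscaping firm must provide paid sick leave.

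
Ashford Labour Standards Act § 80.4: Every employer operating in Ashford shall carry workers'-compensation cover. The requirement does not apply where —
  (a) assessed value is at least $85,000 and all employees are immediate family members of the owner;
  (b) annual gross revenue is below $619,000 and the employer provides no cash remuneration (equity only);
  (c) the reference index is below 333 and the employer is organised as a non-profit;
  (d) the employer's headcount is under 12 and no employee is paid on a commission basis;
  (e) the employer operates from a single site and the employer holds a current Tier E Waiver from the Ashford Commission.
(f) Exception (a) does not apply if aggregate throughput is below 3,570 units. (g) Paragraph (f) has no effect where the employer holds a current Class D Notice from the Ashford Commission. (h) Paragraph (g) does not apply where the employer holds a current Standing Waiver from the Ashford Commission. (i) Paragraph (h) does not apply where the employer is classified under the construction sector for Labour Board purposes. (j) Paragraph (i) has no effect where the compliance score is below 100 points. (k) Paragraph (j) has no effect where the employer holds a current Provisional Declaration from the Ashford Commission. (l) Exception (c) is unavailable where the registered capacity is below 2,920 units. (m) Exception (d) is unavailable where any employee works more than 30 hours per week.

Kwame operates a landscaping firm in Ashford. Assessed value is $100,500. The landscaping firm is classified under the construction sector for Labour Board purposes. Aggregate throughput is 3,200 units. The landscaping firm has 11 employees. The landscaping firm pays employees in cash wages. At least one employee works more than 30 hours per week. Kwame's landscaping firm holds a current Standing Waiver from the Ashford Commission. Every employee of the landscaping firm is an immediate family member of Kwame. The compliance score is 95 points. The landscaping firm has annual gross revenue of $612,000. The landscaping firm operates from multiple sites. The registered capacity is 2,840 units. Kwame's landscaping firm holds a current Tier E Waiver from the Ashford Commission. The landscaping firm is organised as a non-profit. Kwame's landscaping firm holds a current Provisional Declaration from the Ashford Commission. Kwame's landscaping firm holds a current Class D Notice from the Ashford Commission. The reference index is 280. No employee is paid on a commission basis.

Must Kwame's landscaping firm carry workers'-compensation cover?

No — exception (a) applies; Kwame's landscaping firm is not required to carry workers'-compensation cover.

Exception (a)'s conditions are all satisfied: assessed value is $100,500, meeting the $85,000 threshold; every employee is an immediate family member. Considering the limiting provisions: (f) would limit (a) — aggregate throughput is 3,200 units, below the 3,570 units limit — but (g) sets (f) aside: (g) operates against (f): a current Class D Notice is held. (h) is triggered (a current Standing Waiver is held), but is displaced by (i): (i) operates against (h): the landscaping firm is classified under the construction sector. (j) would limit (i) — the compliance score is 95 points, below the 100 points limit — but (k) sets (j) aside: (k) is engaged — a current Provisional Declaration is held. (a) remains available.
Exception (b) requires that the employer provides no cash remuneration (equity only); but employees are paid cash wages, so (b) is unavailable.
Exception (c)'s conditions are all satisfied: the reference index is 280, below the 333 limit; the employer is a non-profit. But: (l) operates against (c): the registered capacity is 2,840 units, below the 2,920 units limit. So (c) is unavailable.
Exception (d): the employer's headcount is 11, under the 12 limit; no employee is paid on commission — every condition holds. Turning to paragraph (m): (m) is triggered — at least one employee exceeds 30 hours/week. So (d) is unavailable.
Exception (e) requires that the employer operates from a single site; but the employer operates from multiple sites, so (e) is unavailable.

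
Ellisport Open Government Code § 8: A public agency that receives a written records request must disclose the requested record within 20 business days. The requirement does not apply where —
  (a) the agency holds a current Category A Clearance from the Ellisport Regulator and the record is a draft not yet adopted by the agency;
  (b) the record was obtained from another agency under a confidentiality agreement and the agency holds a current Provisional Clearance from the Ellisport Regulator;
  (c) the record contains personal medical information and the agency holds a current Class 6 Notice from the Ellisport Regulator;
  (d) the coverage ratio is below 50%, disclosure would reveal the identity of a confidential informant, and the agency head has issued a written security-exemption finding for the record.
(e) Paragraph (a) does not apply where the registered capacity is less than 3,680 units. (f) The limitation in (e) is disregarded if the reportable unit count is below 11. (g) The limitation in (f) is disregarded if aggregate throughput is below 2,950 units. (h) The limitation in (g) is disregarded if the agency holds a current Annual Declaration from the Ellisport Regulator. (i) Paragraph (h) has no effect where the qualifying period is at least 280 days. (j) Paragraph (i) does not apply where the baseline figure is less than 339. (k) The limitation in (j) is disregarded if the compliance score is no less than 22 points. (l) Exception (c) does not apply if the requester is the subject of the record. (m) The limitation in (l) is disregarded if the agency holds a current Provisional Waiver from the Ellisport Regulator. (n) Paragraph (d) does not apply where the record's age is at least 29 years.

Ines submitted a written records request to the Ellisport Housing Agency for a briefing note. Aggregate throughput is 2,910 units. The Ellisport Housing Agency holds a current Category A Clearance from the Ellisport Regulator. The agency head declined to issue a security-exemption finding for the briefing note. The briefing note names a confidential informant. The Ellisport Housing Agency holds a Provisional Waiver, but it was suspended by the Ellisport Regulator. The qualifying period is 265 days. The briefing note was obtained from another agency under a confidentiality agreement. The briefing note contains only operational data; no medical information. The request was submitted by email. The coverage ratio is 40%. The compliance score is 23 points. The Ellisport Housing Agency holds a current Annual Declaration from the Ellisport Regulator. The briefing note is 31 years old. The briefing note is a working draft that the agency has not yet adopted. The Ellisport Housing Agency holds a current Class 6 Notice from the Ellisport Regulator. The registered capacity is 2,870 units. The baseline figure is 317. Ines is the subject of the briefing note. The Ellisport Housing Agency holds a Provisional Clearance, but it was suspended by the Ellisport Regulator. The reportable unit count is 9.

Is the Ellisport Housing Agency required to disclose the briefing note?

No — exception (a) applies; the Ellisport Housing Agency is not required to disclose the briefing note.

Exception (a) is satisfied on its face — a current Category A Clearance is held; the briefing note is an unadopted draft. Under paragraphs (e)–(k): (e) applies (the registered capacity is 2,870 units, less than the 3,680 units limit), but is itself disapplied by (f): (f) applies — the reportable unit count is 9, below the 11 limit. (g) would limit (f) — aggregate throughput is 2,910 units, below the 2,950 units limit — but (h) sets (g) aside: (h) is triggered — a current Annual Declaration is held. (i), which would lift (h), is inapplicable — the qualifying period is 265 days, short of 280 days. (a) remains available.
Exception (b) fails — there is no Provisional Clearance in force.
Exception (c) fails — the briefing note contains only operational data.
Exception (d) does not apply: the agency head declined to issue a security-exemption finding.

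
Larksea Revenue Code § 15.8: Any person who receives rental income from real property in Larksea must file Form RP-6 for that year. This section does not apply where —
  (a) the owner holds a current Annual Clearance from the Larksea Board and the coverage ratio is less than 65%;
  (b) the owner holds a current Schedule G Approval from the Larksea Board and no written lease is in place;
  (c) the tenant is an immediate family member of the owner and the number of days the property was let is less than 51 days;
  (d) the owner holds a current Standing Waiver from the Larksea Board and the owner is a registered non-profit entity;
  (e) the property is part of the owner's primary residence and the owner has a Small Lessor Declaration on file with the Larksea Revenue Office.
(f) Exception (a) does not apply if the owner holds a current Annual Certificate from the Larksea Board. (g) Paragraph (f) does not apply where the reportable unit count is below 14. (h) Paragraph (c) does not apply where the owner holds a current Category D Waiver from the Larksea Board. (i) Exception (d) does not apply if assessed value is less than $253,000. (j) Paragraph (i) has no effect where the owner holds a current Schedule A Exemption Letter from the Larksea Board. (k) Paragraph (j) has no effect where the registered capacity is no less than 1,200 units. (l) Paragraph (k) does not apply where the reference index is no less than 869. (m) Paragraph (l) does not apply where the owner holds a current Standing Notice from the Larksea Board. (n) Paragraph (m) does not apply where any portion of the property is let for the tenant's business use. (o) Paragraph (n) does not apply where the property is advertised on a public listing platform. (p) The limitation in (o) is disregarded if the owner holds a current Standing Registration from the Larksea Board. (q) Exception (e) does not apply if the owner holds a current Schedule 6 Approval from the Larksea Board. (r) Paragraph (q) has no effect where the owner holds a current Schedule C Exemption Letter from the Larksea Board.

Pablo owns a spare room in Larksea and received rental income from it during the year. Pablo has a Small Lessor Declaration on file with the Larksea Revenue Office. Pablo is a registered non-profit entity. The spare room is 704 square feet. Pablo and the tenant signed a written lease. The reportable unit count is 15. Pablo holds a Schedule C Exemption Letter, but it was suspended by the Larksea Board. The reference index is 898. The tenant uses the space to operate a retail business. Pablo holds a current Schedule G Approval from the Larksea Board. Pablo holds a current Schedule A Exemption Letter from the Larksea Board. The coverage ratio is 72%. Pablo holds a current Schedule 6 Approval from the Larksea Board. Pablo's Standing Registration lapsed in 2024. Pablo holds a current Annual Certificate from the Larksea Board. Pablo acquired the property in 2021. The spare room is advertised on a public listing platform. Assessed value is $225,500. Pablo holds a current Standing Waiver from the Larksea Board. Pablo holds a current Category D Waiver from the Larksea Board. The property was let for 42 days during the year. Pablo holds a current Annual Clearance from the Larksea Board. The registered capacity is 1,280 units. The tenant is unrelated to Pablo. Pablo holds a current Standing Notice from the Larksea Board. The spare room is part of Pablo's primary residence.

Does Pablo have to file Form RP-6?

Yes — Pablo must file Form RP-6.

Exception (a) fails — the coverage ratio is 72%, not less than 65%.
Exception (b) requires that no written lease is in place; but a written lease is in place, so (b) is unavailable.
Exception (c) does not apply: the tenant is unrelated to the owner.
Exception (d) is satisfied on its face — a current Standing Waiver is held; Pablo is a registered non-profit. But applying paragraphs (i)–(p): (i) is triggered — assessed value is $225,500, less than the $253,000 limit. (j) applies (a current Schedule A Exemption Letter is held), but yields to (k): (k) applies — the registered capacity is 1,280 units, meeting the 1,200 units threshold. (l) would limit (k) — the reference index is 898, meeting the 869 threshold — but (m) sets (l) aside: (m) operates against (l): a current Standing Notice is held. (n) would limit (m) — the space is let for business use — but (o) sets (n) aside: (o) operates against (n): the property is publicly advertised. (p), which would lift (o), is not triggered — no current Standing Registration is held. (d) is therefore removed.
Exception (e) is satisfied on its face — the spare room is part of the primary residence; a Small Lessor Declaration is on file. But applying paragraphs (q)–(r): (q) operates against (e): a current Schedule 6 Approval is held. (r) does not operate here (no current Schedule C Exemption Letter is held), so (q) stands. Exception (e) does not apply.
No exception displaces § 15.8.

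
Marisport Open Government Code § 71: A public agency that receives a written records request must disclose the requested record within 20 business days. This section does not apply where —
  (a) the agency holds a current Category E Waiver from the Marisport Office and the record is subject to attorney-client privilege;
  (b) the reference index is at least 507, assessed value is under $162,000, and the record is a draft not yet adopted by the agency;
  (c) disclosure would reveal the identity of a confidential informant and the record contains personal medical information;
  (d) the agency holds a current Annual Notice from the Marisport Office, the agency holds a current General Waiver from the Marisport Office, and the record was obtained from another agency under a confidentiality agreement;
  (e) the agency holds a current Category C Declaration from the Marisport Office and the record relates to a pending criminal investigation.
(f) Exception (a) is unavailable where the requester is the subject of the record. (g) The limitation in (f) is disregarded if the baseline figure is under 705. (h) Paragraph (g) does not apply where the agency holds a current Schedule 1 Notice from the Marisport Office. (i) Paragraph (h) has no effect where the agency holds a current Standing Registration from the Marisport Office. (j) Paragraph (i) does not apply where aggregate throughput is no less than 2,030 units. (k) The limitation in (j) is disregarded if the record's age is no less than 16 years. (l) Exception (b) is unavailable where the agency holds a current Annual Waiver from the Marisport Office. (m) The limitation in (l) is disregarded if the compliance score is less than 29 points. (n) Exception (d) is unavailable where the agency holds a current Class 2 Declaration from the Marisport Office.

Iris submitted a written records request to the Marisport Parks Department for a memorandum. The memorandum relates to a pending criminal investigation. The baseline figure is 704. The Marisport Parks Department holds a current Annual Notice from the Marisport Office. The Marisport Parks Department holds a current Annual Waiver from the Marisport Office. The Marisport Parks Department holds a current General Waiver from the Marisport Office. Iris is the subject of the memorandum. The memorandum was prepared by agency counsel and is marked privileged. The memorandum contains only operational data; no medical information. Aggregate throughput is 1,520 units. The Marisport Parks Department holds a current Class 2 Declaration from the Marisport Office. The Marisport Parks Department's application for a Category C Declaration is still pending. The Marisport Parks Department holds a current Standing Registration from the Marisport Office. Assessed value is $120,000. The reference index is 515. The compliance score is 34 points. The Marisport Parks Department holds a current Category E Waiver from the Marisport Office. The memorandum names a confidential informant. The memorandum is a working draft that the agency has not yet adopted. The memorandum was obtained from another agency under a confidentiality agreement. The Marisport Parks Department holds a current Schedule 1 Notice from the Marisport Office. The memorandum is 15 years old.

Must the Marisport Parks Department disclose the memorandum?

All of (a)'s requirements are met (a current Category E Waiver is held; the memorandum is privileged). Under paragraphs (f)–(k): (f) would limit (a) — Iris is the subject of the memorandum — but (g) sets (f) aside: (g) operates against (f): the baseline figure is 704, under the 705 limit. (h) is engaged (a current Schedule 1 Notice is held), but is overridden by (i): (i) operates against (h): a current Standing Registration is held. (j), which would lift (i), does not operate here — aggregate throughput is 1,520 units, short of 2,030 units. (a) remains available.
Exception (b): the reference index is 515, meeting the 507 threshold; assessed value is $120,000, under the $162,000 limit; the memorandum is an unadopted draft — every condition holds. However, paragraphs (l)–(m) must be considered: (l) is engaged — a current Annual Waiver is held. (m), which would lift (l), does not operate here — the compliance score is 34 points, not less than 29 points. Exception (b) does not apply.
Exception (c) does not apply: the memorandum contains only operational data.
Exception (d): a current Annual Notice is held; a current General Waiver is held; the memorandum was obtained under a confidentiality agreement — every condition holds. However, paragraph (n) must be considered: (n) operates — a current Class 2 Declaration is held. (d) is therefore removed.
Exception (e) does not apply: the Category C Declaration is not current.

No — exception (a) applies; the Marisport Parks Department is not required to disclose the memorandum.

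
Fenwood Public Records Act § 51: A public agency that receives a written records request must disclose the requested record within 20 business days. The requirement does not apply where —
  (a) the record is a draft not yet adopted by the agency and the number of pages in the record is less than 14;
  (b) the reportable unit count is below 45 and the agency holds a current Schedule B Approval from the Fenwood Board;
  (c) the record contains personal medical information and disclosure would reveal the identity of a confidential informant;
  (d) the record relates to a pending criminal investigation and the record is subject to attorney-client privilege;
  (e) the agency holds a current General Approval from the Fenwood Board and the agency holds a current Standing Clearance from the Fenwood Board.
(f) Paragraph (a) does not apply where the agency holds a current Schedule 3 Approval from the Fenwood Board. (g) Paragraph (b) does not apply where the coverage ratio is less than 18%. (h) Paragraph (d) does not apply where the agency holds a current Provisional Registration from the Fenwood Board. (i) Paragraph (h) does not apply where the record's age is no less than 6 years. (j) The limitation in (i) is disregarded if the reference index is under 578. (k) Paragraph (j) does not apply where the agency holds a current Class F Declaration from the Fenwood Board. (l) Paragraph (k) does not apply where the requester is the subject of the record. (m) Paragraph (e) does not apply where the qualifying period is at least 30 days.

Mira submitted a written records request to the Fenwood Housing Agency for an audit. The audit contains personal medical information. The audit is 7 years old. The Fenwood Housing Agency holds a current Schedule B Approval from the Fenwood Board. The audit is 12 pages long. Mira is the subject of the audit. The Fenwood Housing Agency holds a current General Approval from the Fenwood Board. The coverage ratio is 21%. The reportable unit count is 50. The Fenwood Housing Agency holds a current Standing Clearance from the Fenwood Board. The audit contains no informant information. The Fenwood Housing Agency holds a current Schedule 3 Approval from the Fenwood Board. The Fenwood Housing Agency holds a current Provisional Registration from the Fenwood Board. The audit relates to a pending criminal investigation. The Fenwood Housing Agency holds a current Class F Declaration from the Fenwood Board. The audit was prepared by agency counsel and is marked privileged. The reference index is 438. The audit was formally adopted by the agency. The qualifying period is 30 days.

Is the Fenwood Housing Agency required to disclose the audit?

Exception (a) requires that the record is a draft not yet adopted by the agency; but the audit has been formally adopted, so (a) is unavailable.
Exception (b) fails — the reportable unit count is 50, not below 45.
Exception (c) requires that disclosure would reveal the identity of a confidential informant; but the audit contains no informant information, so (c) is unavailable.
Exception (d)'s conditions are all satisfied: the audit relates to a pending investigation; the audit is privileged. However, paragraphs (h)–(l) must be considered: (h) operates against (d): a current Provisional Registration is held. (i) is engaged (the record's age is 7 years, meeting the 6 years threshold), but is set aside by (j): (j) operates — the reference index is 438, under the 578 limit. (k) operates (a current Class F Declaration is held), but is itself disapplied by (l): (l) applies — Mira is the subject of the audit. Exception (d) does not apply.
Exception (e)'s conditions are all satisfied: a current General Approval is held; a current Standing Clearance is held. However, paragraph (m) must be considered: (m) applies — the qualifying period is 30 days, meeting the 30 days threshold. Exception (e) does not apply.
No exception applies. The general rule governs.

Yes — the Fenwood Housing Agency must disclose the audit.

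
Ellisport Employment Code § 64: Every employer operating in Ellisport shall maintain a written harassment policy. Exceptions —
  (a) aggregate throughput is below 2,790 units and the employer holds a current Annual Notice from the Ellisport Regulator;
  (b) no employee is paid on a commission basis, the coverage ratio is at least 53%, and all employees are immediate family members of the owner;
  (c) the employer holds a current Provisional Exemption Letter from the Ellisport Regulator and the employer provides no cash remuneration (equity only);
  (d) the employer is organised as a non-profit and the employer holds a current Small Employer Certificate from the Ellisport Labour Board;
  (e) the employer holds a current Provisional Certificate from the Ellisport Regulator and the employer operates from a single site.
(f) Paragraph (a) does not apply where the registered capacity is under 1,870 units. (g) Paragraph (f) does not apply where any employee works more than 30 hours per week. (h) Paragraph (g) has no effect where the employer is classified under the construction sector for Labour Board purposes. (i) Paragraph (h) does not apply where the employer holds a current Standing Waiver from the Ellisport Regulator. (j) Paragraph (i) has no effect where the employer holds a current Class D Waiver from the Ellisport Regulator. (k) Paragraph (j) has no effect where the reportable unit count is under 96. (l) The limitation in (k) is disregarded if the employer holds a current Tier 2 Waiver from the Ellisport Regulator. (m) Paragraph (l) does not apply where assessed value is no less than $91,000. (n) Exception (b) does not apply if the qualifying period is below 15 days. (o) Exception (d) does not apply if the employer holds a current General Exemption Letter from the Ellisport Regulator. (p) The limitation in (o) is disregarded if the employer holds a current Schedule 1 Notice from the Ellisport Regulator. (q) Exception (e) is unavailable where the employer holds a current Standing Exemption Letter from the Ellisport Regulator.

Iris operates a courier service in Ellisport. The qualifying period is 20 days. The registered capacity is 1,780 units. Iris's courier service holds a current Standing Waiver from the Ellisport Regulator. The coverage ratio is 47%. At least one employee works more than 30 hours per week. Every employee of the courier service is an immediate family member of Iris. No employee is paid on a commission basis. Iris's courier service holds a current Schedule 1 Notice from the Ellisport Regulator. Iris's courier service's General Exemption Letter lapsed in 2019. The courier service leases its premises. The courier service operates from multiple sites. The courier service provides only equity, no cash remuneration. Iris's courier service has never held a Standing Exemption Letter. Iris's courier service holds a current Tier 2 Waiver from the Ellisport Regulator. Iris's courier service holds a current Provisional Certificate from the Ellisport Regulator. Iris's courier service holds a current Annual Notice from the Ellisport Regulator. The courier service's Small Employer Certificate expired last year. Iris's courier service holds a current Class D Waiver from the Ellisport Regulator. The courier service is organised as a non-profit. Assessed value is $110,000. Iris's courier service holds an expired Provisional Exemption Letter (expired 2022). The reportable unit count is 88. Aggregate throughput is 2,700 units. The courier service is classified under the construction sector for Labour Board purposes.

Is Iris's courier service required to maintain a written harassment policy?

No — exception (a) applies; Iris's courier service is not required to maintain a written harassment policy.

Exception (a) is satisfied on its face — aggregate throughput is 2,700 units, below the 2,790 units limit; a current Annual Notice is held. As to paragraphs (f)–(m): (f) would limit (a) — the registered capacity is 1,780 units, under the 1,870 units limit — but (g) sets (f) aside: (g) operates against (f): at least one employee exceeds 30 hours/week. (h) would limit (g) — the courier service is classified under the construction sector — but (i) sets (h) aside: (i) operates against (h): a current Standing Waiver is held. (j) operates (a current Class D Waiver is held), but is overridden by (k): (k) applies — the reportable unit count is 88, under the 96 limit. (l) would limit (k) — a current Tier 2 Waiver is held — but (m) sets (l) aside: (m) operates against (l): assessed value is $110,000, meeting the $91,000 threshold. Exception (a) stands.
Exception (b) requires that the coverage ratio is at least 53%; but the coverage ratio is 47%, short of 53%, so (b) is unavailable.
Exception (c) requires that the employer holds a current Provisional Exemption Letter from the Ellisport Regulator; but the Provisional Exemption Letter is not current, so (c) is unavailable.
Exception (d) requires that the employer holds a current Small Employer Certificate from the Ellisport Labour Board; but the Small Employer Certificate has expired, so (d) is unavailable.
Exception (e) fails — the employer operates from multiple sites.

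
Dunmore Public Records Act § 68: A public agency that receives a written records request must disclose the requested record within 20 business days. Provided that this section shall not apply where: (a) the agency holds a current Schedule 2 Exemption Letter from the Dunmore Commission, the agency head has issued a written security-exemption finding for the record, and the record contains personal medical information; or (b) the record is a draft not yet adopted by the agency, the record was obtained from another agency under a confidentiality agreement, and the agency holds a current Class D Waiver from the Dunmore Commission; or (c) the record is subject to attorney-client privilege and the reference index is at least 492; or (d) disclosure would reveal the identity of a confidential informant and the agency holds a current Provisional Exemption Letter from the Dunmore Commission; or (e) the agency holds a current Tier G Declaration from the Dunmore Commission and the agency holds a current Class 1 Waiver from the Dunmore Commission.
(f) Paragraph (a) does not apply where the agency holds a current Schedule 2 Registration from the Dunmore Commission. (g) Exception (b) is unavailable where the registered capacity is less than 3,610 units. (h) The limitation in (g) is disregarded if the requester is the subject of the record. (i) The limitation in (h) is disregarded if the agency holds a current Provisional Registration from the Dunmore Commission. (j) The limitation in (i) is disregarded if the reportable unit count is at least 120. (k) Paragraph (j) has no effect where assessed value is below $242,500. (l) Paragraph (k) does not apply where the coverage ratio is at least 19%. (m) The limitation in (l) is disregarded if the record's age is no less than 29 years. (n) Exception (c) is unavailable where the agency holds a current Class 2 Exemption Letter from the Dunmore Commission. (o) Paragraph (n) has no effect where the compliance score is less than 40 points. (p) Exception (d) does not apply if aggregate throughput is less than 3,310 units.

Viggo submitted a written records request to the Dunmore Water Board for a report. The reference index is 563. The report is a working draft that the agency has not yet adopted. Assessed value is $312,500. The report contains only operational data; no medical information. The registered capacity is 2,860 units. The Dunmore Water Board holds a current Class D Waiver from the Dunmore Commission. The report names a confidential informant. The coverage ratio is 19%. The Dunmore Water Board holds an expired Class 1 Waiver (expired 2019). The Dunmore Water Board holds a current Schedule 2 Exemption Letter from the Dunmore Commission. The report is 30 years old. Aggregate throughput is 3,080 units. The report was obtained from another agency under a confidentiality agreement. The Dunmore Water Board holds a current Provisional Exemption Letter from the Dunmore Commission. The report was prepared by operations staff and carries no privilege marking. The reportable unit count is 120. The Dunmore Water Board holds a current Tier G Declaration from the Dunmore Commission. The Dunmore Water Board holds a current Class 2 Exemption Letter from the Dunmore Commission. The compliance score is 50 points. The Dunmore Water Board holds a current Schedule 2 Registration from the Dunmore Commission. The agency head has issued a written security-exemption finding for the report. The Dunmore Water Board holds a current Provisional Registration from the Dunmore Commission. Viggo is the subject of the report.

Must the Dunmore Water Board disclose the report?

No — exception (b) applies; the Dunmore Water Board is not required to disclose the report.

Exception (a) does not apply: the report contains only operational data.
All of (b)'s requirements are met (the report is an unadopted draft; the report was obtained under a confidentiality agreement; a current Class D Waiver is held). Considering the limiting provisions: (g) is engaged (the registered capacity is 2,860 units, less than the 3,610 units limit), but is overridden by (h): (h) operates against (g): Viggo is the subject of the report. (i) is engaged (a current Provisional Registration is held), but is overridden by (j): (j) operates — the reportable unit count is 120, meeting the 120 threshold. (k), which would lift (j), is inapplicable — assessed value is $312,500, not below $242,500. So (b) applies.
Exception (c) does not apply: the report carries no privilege marking.
All of (d)'s requirements are met (the report names a confidential informant; a current Provisional Exemption Letter is held). Turning to paragraph (p): (p) operates — aggregate throughput is 3,080 units, less than the 3,310 units limit. Exception (d) does not apply.
Exception (e) requires that the agency holds a current Class 1 Waiver from the Dunmore Commission; but there is no Class 1 Waiver in force, so (e) is unavailable.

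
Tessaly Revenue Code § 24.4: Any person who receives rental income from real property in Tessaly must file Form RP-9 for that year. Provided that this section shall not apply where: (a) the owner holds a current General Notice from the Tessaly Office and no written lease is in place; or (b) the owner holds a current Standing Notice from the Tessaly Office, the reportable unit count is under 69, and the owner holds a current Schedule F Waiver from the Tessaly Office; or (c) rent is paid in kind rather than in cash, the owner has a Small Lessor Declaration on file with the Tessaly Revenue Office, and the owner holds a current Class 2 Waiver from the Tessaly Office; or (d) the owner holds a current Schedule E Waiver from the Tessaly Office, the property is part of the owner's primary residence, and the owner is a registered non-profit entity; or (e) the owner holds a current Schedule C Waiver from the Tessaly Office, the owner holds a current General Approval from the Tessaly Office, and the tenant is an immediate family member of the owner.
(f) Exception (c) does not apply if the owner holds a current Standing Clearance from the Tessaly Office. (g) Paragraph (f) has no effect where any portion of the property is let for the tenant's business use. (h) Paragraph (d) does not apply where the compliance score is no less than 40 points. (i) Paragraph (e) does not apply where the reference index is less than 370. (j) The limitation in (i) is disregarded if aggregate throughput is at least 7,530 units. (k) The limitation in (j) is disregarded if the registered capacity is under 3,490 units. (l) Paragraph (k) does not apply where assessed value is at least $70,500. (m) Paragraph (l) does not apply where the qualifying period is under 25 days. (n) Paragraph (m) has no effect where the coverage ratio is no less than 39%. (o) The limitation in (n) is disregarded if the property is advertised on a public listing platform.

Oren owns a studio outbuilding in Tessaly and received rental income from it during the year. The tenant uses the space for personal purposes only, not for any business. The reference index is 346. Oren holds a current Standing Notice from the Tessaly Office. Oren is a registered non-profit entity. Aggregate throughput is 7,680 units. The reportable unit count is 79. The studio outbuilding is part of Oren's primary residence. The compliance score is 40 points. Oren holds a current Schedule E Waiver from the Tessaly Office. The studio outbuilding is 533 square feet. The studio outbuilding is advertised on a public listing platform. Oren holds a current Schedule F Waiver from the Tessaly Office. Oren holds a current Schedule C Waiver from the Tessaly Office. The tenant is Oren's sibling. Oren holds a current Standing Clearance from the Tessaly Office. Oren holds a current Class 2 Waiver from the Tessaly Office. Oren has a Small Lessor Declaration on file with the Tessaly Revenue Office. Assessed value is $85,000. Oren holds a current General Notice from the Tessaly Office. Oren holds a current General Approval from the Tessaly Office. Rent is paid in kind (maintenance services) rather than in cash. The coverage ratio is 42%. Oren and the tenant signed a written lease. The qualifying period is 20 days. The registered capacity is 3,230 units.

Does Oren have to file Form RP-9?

Exception (a) fails — a written lease is in place.
Exception (b) fails — the reportable unit count is 79, not under 69.
Exception (c) is satisfied on its face — rent is paid in kind; a Small Lessor Declaration is on file; a current Class 2 Waiver is held. Turning to paragraphs (f)–(g): (f) is engaged — a current Standing Clearance is held. (g), which would lift (f), is not triggered — the space is used for personal purposes only. Exception (c) does not apply.
Exception (d) is satisfied on its face — a current Schedule E Waiver is held; the studio outbuilding is part of the primary residence; Oren is a registered non-profit. Turning to paragraph (h): (h) operates against (d): the compliance score is 40 points, meeting the 40 points threshold. (d) is therefore removed.
Exception (e): a current Schedule C Waiver is held; a current General Approval is held; the tenant is an immediate family member — every condition holds. But: (i) operates against (e): the reference index is 346, less than the 370 limit. (j) would limit (i) — aggregate throughput is 7,680 units, meeting the 7,530 units threshold — but (k) sets (j) aside: (k) operates against (j): the registered capacity is 3,230 units, under the 3,490 units limit. (l) is engaged (assessed value is $85,000, meeting the $70,500 threshold), but is displaced by (m): (m) operates — the qualifying period is 20 days, under the 25 days limit. (n) applies (the coverage ratio is 42%, meeting the 39% threshold), but is itself disapplied by (o): (o) operates against (n): the property is publicly advertised. (e) is therefore removed.
No exception applies. The general rule governs.

Yes — Oren must file Form RP-9.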